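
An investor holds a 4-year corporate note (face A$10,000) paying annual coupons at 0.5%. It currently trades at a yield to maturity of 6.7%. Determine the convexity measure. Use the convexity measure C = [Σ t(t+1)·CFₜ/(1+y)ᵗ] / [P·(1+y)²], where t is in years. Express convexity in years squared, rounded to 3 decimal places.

17.368

With y = 0.067:
  t   CF        PV=CF/(1+0.067)^t    t·PV        t(t+1)·PV
  1        50.00        46.8604        46.8604          93.7207
  2        50.00        43.9179        87.8357         263.5072
  3        50.00        41.1601       123.4804         493.9216
  4    10,050.00     7,753.6891    31,014.7565     155,073.7823
  Σ                  7,885.6275    31,272.9329     155,924.9318
P = 7,885.6275.
Convexity = Σ t(t+1)·PV / [P·(1+y)²] = 155,924.9318 / (7,885.6275 × 1.138489) = 17.36803.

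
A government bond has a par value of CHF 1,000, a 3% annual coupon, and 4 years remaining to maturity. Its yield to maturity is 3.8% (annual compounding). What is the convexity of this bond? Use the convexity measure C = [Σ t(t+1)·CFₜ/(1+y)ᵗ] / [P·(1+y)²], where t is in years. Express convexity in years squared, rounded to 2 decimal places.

With y = 0.038:
  t   CF        PV=CF/(1+0.038)^t    t·PV        t(t+1)·PV
  1        30.00        28.9017        28.9017          57.8035
  2        30.00        27.8437        55.6873         167.0620
  3        30.00        26.8243        80.4730         321.8922
  4     1,030.00       887.2537     3,549.0147      17,745.0737
  Σ                    970.8234     3,714.0769      18,291.8314
P = 970.8234.
Convexity = Σ t(t+1)·PV / [P·(1+y)²] = 18,291.8314 / (970.8234 × 1.077444) = 17.48728.

17.49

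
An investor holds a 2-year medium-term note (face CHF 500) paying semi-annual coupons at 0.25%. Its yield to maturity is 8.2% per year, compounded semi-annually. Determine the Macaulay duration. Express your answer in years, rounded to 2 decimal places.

2.00 years

Periodic yield y = 0.041. Discount each cash flow and weight by its period:
  t   CF        PV=CF/(1+0.041)^t    t·PV
  1        0.625         0.6004         0.6004
  2        0.625         0.5767         1.1535
  3        0.625         0.5540         1.6621
  4      500.625       426.2944     1,705.1776
  Σ                    428.0255     1,708.5935
Price P = Σ PV = 428.0255.
Macaulay duration = Σ(t·PV) / P = 1,708.5935 / 428.0255 = 3.99180 half-year periods.
In years: 3.99180 / 2 = 1.99590 years.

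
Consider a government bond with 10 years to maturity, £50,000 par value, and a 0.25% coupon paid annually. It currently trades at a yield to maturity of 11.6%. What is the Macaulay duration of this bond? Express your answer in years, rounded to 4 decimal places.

9.7777 years

Periodic yield y = 0.116. Discount each cash flow and weight by its year:
  t   CF        PV=CF/(1+0.116)^t    t·PV
  1       125.00       112.0072       112.0072
  2       125.00       100.3648       200.7297
  3       125.00        89.9327       269.7980
  4       125.00        80.5848       322.3393
  5       125.00        72.2086       361.0431
  6       125.00        64.7031       388.2184
  7       125.00        57.9777       405.8436
  8       125.00        51.9513       415.6104
  9       125.00        46.5513       418.9621
  10   50,125.00    16,726.7836   167,267.8365
  Σ                 17,403.0651   170,162.3882
Price P = Σ PV = 17,403.0651.
Macaulay duration = Σ(t·PV) / P = 170,162.3882 / 17,403.0651 = 9.77773 years.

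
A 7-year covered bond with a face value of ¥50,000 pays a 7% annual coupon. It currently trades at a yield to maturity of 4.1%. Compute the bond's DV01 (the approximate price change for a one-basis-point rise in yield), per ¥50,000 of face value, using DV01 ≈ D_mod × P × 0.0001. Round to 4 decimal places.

¥33.0977

Periodic yield y = 0.041.
  t   CF        PV=CF/(1+0.041)^t    t·PV
  1     3,500.00     3,362.1518     3,362.1518
  2     3,500.00     3,229.7327     6,459.4655
  3     3,500.00     3,102.5290     9,307.5871
  4     3,500.00     2,980.3353    11,921.3412
  5     3,500.00     2,862.9542    14,314.7709
  6     3,500.00     2,750.1961    16,501.1768
  7    53,500.00    40,383.0090   282,681.0628
  Σ                 58,670.9081   344,547.5560
P = 58,670.9081; D_Mac = 5.87255 yrs; D_mod = 5.64125 yrs.
DV01 ≈ 5.64125 × 58,670.9081 × 0.0001 = 33.097748.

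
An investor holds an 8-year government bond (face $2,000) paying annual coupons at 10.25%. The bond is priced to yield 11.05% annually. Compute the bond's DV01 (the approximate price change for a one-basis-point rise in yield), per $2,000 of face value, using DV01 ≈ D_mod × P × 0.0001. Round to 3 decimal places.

Periodic yield y = 0.1105.
  t   CF        PV=CF/(1+0.1105)^t    t·PV
  1       205.00       184.6015       184.6015
  2       205.00       166.2328       332.4656
  3       205.00       149.6919       449.0756
  4       205.00       134.7968       539.1872
  5       205.00       121.3839       606.9194
  6       205.00       109.3056       655.8337
  7       205.00        98.4292       689.0043
  8     2,205.00       953.3669     7,626.9356
  Σ                  1,917.8086    11,084.0230
P = 1,917.8086; D_Mac = 5.77952 yrs; D_mod = 5.20443 yrs.
DV01 ≈ 5.20443 × 1,917.8086 × 0.0001 = 0.998111.

$0.998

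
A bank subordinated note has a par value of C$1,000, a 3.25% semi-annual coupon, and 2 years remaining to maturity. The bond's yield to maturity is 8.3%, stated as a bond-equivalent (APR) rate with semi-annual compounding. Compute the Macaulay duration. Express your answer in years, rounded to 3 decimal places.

1.950 years

Periodic yield y = 0.0415. Discount each cash flow and weight by its period:
  t   CF        PV=CF/(1+0.0415)^t    t·PV
  1        16.25        15.6025        15.6025
  2        16.25        14.9808        29.9616
  3        16.25        14.3839        43.1516
  4     1,016.25       863.7011     3,454.8043
  Σ                    908.6682     3,543.5200
Price P = Σ PV = 908.6682.
Macaulay duration = Σ(t·PV) / P = 3,543.5200 / 908.6682 = 3.89969 half-year periods.
In years: 3.89969 / 2 = 1.94984 years.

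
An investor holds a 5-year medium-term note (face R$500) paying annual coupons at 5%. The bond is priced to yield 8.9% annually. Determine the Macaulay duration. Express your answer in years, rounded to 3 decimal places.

4.501 years

Periodic yield y = 0.089. Discount each cash flow and weight by its year:
  t   CF        PV=CF/(1+0.089)^t    t·PV
  1        25.00        22.9568        22.9568
  2        25.00        21.0807        42.1613
  3        25.00        19.3578        58.0734
  4        25.00        17.7758        71.1031
  5       525.00       342.7835     1,713.9175
  Σ                    423.9546     1,908.2122
Price P = Σ PV = 423.9546.
Macaulay duration = Σ(t·PV) / P = 1,908.2122 / 423.9546 = 4.50098 years.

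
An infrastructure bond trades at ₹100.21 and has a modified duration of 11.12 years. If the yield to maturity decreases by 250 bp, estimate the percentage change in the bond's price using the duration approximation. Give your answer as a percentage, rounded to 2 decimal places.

+27.80%

Duration approximation: ΔP/P ≈ -D_mod · Δy = -11.12 × (-0.025) = +0.278000.
As a percentage: +27.8000%.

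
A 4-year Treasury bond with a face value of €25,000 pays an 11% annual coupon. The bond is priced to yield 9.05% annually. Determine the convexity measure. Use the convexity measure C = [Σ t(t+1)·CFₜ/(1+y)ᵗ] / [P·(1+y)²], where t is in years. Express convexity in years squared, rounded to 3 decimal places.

13.821

With y = 0.0905:
  t   CF        PV=CF/(1+0.0905)^t    t·PV        t(t+1)·PV
  1     2,750.00     2,521.7790     2,521.7790       5,043.5580
  2     2,750.00     2,312.4979     4,624.9959      13,874.9876
  3     2,750.00     2,120.5850     6,361.7550      25,447.0199
  4    27,750.00    19,622.7697    78,491.0790     392,455.3949
  Σ                 26,577.6317    91,999.6088     436,820.9604
P = 26,577.6317.
Convexity = Σ t(t+1)·PV / [P·(1+y)²] = 436,820.9604 / (26,577.6317 × 1.189190) = 13.82088.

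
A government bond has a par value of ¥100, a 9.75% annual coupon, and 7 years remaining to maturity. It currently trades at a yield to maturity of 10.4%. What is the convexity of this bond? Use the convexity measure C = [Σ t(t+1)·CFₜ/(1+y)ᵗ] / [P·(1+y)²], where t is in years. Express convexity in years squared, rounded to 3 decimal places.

With y = 0.104:
  t   CF        PV=CF/(1+0.104)^t    t·PV        t(t+1)·PV
  1         9.75         8.8315         8.8315          17.6630
  2         9.75         7.9996        15.9991          47.9974
  3         9.75         7.2460        21.7380          86.9518
  4         9.75         6.5634        26.2536         131.2678
  5         9.75         5.9451        29.7255         178.3530
  6         9.75         5.3851        32.3103         226.1723
  7       109.75        54.9062       384.3431       3,074.7446
  Σ                     96.8768       519.2011       3,763.1500
P = 96.8768.
Convexity = Σ t(t+1)·PV / [P·(1+y)²] = 3,763.1500 / (96.8768 × 1.218816) = 31.87086.

31.871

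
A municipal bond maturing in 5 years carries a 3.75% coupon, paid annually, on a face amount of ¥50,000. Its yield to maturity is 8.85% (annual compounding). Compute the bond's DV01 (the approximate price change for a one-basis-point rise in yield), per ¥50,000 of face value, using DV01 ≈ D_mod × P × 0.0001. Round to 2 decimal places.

Periodic yield y = 0.0885.
  t   CF        PV=CF/(1+0.0885)^t    t·PV
  1     1,875.00     1,722.5540     1,722.5540
  2     1,875.00     1,582.5025     3,165.0050
  3     1,875.00     1,453.8379     4,361.5136
  4     1,875.00     1,335.6342     5,342.5369
  5    51,875.00    33,948.1367   169,740.6837
  Σ                 40,042.6653   184,332.2931
P = 40,042.6653; D_Mac = 4.60340 yrs; D_mod = 4.22912 yrs.
DV01 ≈ 4.22912 × 40,042.6653 × 0.0001 = 16.934524.

¥16.93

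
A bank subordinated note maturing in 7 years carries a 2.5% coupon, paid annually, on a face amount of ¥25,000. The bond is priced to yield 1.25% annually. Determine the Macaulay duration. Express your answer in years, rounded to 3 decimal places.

6.531 years

Periodic yield y = 0.0125. Discount each cash flow and weight by its year:
  t   CF        PV=CF/(1+0.0125)^t    t·PV
  1       625.00       617.2840       617.2840
  2       625.00       609.6632     1,219.3263
  3       625.00       602.1365     1,806.4094
  4       625.00       594.7027     2,378.8107
  5       625.00       587.3607     2,936.8033
  6       625.00       580.1093     3,480.6558
  7    25,625.00    23,490.8456   164,435.9194
  Σ                 27,082.1018   176,875.2088
Price P = Σ PV = 27,082.1018.
Macaulay duration = Σ(t·PV) / P = 176,875.2088 / 27,082.1018 = 6.53107 years.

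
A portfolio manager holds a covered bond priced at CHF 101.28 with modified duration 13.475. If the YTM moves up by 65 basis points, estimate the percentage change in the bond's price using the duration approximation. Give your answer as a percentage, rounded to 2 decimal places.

Duration approximation: ΔP/P ≈ -D_mod · Δy = -13.475 × (+0.0065) = -0.0875875.
As a percentage: -8.75875%.

-8.76%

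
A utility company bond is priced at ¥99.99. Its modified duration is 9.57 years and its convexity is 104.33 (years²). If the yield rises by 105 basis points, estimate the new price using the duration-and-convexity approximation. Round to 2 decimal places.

Duration effect: -D_mod·Δy = -9.57 × (+0.0105) = -0.100485
Convexity effect: ½·C·(Δy)² = 0.5 × 104.33 × (0.0105)² = +0.00575119125
ΔP/P ≈ -0.100485 + 0.00575119125 = -0.09473380875
New price ≈ 99.99 × (1 - 0.09473380875) = 90.5175664630875.

¥90.52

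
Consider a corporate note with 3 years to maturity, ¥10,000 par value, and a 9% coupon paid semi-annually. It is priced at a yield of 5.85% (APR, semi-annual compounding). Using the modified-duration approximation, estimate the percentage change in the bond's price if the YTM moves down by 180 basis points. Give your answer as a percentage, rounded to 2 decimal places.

Periodic yield y = 0.02925. Modified duration first:
  t   CF        PV=CF/(1+0.02925)^t    t·PV
  1       450.00       437.2116       437.2116
  2       450.00       424.7866       849.5731
  3       450.00       412.7147     1,238.1440
  4       450.00       400.9858     1,603.9433
  5       450.00       389.5903     1,947.9515
  6    10,450.00     8,790.0437    52,740.2625
  Σ                 10,855.3326    58,817.0859
P = 10,855.3326; D_Mac = 5.41827 half-year periods = 2.70913 yrs; D_mod = 2.70913/(1+0.02925) = 2.63214 yrs.
ΔP/P ≈ -D_mod · Δy = -2.63214 × (-0.018) = +0.047379 = +4.7379%.

+4.74%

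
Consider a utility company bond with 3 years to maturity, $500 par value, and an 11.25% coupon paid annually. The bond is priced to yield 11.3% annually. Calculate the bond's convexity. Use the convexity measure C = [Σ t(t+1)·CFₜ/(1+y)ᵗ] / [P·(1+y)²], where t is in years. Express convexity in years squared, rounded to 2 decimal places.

8.43

With y = 0.113:
  t   CF        PV=CF/(1+0.113)^t    t·PV        t(t+1)·PV
  1        56.25        50.5391        50.5391         101.0782
  2        56.25        45.4080        90.8160         272.4479
  3       556.25       403.4452     1,210.3355       4,841.3422
  Σ                    499.3922     1,351.6906       5,214.8682
P = 499.3922.
Convexity = Σ t(t+1)·PV / [P·(1+y)²] = 5,214.8682 / (499.3922 × 1.238769) = 8.42968.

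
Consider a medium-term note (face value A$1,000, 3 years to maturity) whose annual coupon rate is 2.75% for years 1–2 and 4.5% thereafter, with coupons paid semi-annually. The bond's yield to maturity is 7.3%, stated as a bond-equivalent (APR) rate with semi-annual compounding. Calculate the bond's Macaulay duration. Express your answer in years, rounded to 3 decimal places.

Periodic yield y = 0.0365. Discount each cash flow and weight by its period:
  t   CF        PV=CF/(1+0.0365)^t    t·PV
  1        13.75        13.2658        13.2658
  2        13.75        12.7986        25.5973
  3        13.75        12.3479        37.0438
  4        13.75        11.9131        47.6525
  5        22.50        18.8077        94.0386
  6     1,022.50       824.6079     4,947.6473
  Σ                    893.7411     5,165.2452
Price P = Σ PV = 893.7411.
Macaulay duration = Σ(t·PV) / P = 5,165.2452 / 893.7411 = 5.77935 half-year periods.
In years: 5.77935 / 2 = 2.88968 years.

2.890 years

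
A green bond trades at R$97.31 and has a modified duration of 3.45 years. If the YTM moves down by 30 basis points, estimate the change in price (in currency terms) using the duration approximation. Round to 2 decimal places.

Duration approximation: ΔP/P ≈ -D_mod · Δy = -3.45 × (-0.003) = +0.010350.
ΔP ≈ 97.31 × (+0.010350) = +1.0071585.

+R$1.01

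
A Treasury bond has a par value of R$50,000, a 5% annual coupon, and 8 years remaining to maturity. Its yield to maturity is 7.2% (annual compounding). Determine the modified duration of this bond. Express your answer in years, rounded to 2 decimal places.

6.24 years

Periodic yield y = 0.072. First find Macaulay duration:
  t   CF        PV=CF/(1+0.072)^t    t·PV
  1     2,500.00     2,332.0896     2,332.0896
  2     2,500.00     2,175.4567     4,350.9133
  3     2,500.00     2,029.3439     6,088.0317
  4     2,500.00     1,893.0447     7,572.1788
  5     2,500.00     1,765.8999     8,829.4995
  6     2,500.00     1,647.2947     9,883.7681
  7     2,500.00     1,536.6555    10,756.5884
  8    52,500.00    30,102.3929   240,819.1436
  Σ                 43,482.1778   290,632.2130
P = 43,482.1778; Macaulay duration = 290,632.2130 / 43,482.1778 = 6.68394 years.
Modified duration = D_Mac / (1 + y) = 6.68394 / 1.072 = 6.23502 years.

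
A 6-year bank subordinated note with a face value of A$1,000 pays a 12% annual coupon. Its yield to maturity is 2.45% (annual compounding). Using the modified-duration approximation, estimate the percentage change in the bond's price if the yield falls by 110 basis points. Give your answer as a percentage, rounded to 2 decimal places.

+5.25%

Periodic yield y = 0.0245. Modified duration first:
  t   CF        PV=CF/(1+0.0245)^t    t·PV
  1       120.00       117.1303       117.1303
  2       120.00       114.3292       228.6585
  3       120.00       111.5952       334.7855
  4       120.00       108.9265       435.7058
  5       120.00       106.3216       531.6079
  6     1,120.00       968.6040     5,811.6238
  Σ                  1,526.9067     7,459.5119
P = 1,526.9067; D_Mac = 4.88537 yrs; D_mod = 4.88537/(1+0.0245) = 4.76855 yrs.
ΔP/P ≈ -D_mod · Δy = -4.76855 × (-0.011) = +0.052454 = +5.2454%.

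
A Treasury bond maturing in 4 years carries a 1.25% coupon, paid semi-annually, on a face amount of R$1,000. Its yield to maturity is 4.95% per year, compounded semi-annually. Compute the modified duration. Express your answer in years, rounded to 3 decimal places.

Periodic yield y = 0.02475. First find Macaulay duration:
  t   CF        PV=CF/(1+0.02475)^t    t·PV
  1         6.25         6.0990         6.0990
  2         6.25         5.9517        11.9035
  3         6.25         5.8080        17.4240
  4         6.25         5.6677        22.6709
  5         6.25         5.5308        27.6542
  6         6.25         5.3972        32.3835
  7         6.25         5.2669        36.8683
  8     1,006.25       827.4895     6,619.9158
  Σ                    867.2110     6,774.9191
P = 867.2110; Macaulay duration = 6,774.9191 / 867.2110 = 7.81231 half-year periods = 3.90615 years.
Modified duration = D_Mac / (1 + y) = 3.90615 / 1.02475 = 3.81181 years.

3.812 years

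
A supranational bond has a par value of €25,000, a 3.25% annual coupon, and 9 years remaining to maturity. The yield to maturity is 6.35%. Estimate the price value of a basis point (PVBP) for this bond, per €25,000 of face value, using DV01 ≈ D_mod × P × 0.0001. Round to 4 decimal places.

€14.5066

Periodic yield y = 0.0635.
  t   CF        PV=CF/(1+0.0635)^t    t·PV
  1       812.50       763.9868       763.9868
  2       812.50       718.3703     1,436.7406
  3       812.50       675.4775     2,026.4325
  4       812.50       635.1457     2,540.5830
  5       812.50       597.2221     2,986.1107
  6       812.50       561.5629     3,369.3774
  7       812.50       528.0328     3,696.2297
  8       812.50       496.5048     3,972.0381
  9    25,812.50    14,831.7577   133,485.8190
  Σ                 19,808.0607   154,277.3177
P = 19,808.0607; D_Mac = 7.78861 yrs; D_mod = 7.32357 yrs.
DV01 ≈ 7.32357 × 19,808.0607 × 0.0001 = 14.506565.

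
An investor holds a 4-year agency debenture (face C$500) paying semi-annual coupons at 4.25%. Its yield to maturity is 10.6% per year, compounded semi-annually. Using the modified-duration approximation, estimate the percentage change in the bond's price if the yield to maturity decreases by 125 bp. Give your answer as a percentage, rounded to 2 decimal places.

+4.37%

Periodic yield y = 0.053. Modified duration first:
  t   CF        PV=CF/(1+0.053)^t    t·PV
  1       10.625        10.0902        10.0902
  2       10.625         9.5824        19.1647
  3       10.625         9.1001        27.3002
  4       10.625         8.6420        34.5681
  5       10.625         8.2071        41.0353
  6       10.625         7.7940        46.7638
  7       10.625         7.4017        51.8118
  8      510.625       337.8120     2,702.4962
  Σ                    398.6294     2,933.2302
P = 398.6294; D_Mac = 7.35829 half-year periods = 3.67914 yrs; D_mod = 3.67914/(1+0.053) = 3.49396 yrs.
ΔP/P ≈ -D_mod · Δy = -3.49396 × (-0.0125) = +0.043675 = +4.3675%.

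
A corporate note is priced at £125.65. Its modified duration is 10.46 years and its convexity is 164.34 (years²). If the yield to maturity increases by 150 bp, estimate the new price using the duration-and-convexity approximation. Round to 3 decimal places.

£108.259

Duration effect: -D_mod·Δy = -10.46 × (+0.015) = -0.156900
Convexity effect: ½·C·(Δy)² = 0.5 × 164.34 × (0.015)² = +0.01848825
ΔP/P ≈ -0.156900 + 0.01848825 = -0.13841175
New price ≈ 125.65 × (1 - 0.13841175) = 108.2585636125.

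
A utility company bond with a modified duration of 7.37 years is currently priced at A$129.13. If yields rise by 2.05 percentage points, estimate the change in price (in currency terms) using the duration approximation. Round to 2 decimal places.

-A$19.51

Duration approximation: ΔP/P ≈ -D_mod · Δy = -7.37 × (+0.0205) = -0.151085.
ΔP ≈ 129.13 × (-0.151085) = -19.50960605.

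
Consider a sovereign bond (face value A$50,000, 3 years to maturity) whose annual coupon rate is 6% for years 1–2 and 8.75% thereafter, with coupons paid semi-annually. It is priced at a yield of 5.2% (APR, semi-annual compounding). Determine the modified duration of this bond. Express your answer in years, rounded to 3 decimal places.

2.721 years

Periodic yield y = 0.026. First find Macaulay duration:
  t   CF        PV=CF/(1+0.026)^t    t·PV
  1     1,500.00     1,461.9883     1,461.9883
  2     1,500.00     1,424.9399     2,849.8797
  3     1,500.00     1,388.8303     4,166.4908
  4     1,500.00     1,353.6358     5,414.5430
  5     2,187.50     1,924.0274     9,620.1371
  6    52,187.50    44,738.5937   268,431.5620
  Σ                 52,292.0153   291,944.6010
P = 52,292.0153; Macaulay duration = 291,944.6010 / 52,292.0153 = 5.58297 half-year periods = 2.79148 years.
Modified duration = D_Mac / (1 + y) = 2.79148 / 1.026 = 2.72074 years.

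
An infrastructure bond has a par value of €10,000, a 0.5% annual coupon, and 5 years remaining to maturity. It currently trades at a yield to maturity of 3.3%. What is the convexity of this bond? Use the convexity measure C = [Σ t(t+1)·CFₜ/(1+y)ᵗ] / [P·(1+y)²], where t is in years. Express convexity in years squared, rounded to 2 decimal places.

With y = 0.033:
  t   CF        PV=CF/(1+0.033)^t    t·PV        t(t+1)·PV
  1        50.00        48.4027        48.4027          96.8054
  2        50.00        46.8564        93.7129         281.1387
  3        50.00        45.3596       136.0787         544.3150
  4        50.00        43.9105       175.6421         878.2107
  5    10,050.00     8,544.0632    42,720.3162     256,321.8972
  Σ                  8,728.5925    43,174.1527     258,122.3670
P = 8,728.5925.
Convexity = Σ t(t+1)·PV / [P·(1+y)²] = 258,122.3670 / (8,728.5925 × 1.067089) = 27.71282.

27.71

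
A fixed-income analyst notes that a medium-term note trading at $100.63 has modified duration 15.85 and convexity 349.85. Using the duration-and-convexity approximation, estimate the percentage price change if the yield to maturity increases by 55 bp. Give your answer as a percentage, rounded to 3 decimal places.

-8.188%

Duration effect: -D_mod·Δy = -15.85 × (+0.0055) = -0.087175
Convexity effect: ½·C·(Δy)² = 0.5 × 349.85 × (0.0055)² = +0.00529148125
ΔP/P ≈ -0.087175 + 0.00529148125 = -0.08188351875
= -8.188351875%.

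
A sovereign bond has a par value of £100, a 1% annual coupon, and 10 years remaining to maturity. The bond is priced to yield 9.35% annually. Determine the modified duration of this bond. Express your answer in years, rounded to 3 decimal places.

8.505 years

Periodic yield y = 0.0935. First find Macaulay duration:
  t   CF        PV=CF/(1+0.0935)^t    t·PV
  1         1.00         0.9145         0.9145
  2         1.00         0.8363         1.6726
  3         1.00         0.7648         2.2944
  4         1.00         0.6994         2.7976
  5         1.00         0.6396         3.1980
  6         1.00         0.5849         3.5094
  7         1.00         0.5349         3.7443
  8         1.00         0.4892         3.9133
  9         1.00         0.4473         4.0260
  10      101.00        41.3174       413.1745
  Σ                     47.2283       439.2445
P = 47.2283; Macaulay duration = 439.2445 / 47.2283 = 9.30045 years.
Modified duration = D_Mac / (1 + y) = 9.30045 / 1.0935 = 8.50521 years.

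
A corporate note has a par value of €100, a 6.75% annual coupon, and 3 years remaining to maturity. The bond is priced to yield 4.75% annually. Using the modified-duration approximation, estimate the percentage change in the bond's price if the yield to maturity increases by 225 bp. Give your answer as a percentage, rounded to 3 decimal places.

Periodic yield y = 0.0475. Modified duration first:
  t   CF        PV=CF/(1+0.0475)^t    t·PV
  1         6.75         6.4439         6.4439
  2         6.75         6.1517        12.3034
  3       106.75        92.8765       278.6295
  Σ                    105.4721       297.3768
P = 105.4721; D_Mac = 2.81948 yrs; D_mod = 2.81948/(1+0.0475) = 2.69163 yrs.
ΔP/P ≈ -D_mod · Δy = -2.69163 × (+0.0225) = -0.060562 = -6.0562%.

-6.056%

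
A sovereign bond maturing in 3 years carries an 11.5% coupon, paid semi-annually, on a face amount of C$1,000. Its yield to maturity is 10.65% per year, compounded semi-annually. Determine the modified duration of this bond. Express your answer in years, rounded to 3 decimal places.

Periodic yield y = 0.05325. First find Macaulay duration:
  t   CF        PV=CF/(1+0.05325)^t    t·PV
  1        57.50        54.5929        54.5929
  2        57.50        51.8328       103.6657
  3        57.50        49.2123       147.6368
  4        57.50        46.7242       186.8968
  5        57.50        44.3619       221.8097
  6     1,057.50       774.6251     4,647.7506
  Σ                  1,021.3493     5,362.3526
P = 1,021.3493; Macaulay duration = 5,362.3526 / 1,021.3493 = 5.25026 half-year periods = 2.62513 years.
Modified duration = D_Mac / (1 + y) = 2.62513 / 1.05325 = 2.49241 years.

2.492 years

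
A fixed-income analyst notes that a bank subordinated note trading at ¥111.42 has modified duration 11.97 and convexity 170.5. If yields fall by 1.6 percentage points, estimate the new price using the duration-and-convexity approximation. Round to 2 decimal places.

¥135.19

Duration effect: -D_mod·Δy = -11.97 × (-0.016) = +0.191520
Convexity effect: ½·C·(Δy)² = 0.5 × 170.5 × (-0.016)² = +0.0218240
ΔP/P ≈ +0.191520 + 0.0218240 = +0.213344
New price ≈ 111.42 × (1 + 0.213344) = 135.19078848.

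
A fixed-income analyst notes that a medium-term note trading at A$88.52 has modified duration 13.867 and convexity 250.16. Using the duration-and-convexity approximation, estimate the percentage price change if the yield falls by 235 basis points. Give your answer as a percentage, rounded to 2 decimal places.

+39.49%

Duration effect: -D_mod·Δy = -13.867 × (-0.0235) = +0.3258745
Convexity effect: ½·C·(Δy)² = 0.5 × 250.16 × (-0.0235)² = +0.06907543
ΔP/P ≈ +0.3258745 + 0.06907543 = +0.39494993
= +39.494993%.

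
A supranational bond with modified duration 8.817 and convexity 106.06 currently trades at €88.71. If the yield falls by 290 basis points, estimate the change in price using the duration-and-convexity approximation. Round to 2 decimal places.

+€26.64

Duration effect: -D_mod·Δy = -8.817 × (-0.029) = +0.255693
Convexity effect: ½·C·(Δy)² = 0.5 × 106.06 × (-0.029)² = +0.04459823
ΔP/P ≈ +0.255693 + 0.04459823 = +0.30029123
ΔP ≈ 88.71 × (+0.30029123) = +26.6388350133.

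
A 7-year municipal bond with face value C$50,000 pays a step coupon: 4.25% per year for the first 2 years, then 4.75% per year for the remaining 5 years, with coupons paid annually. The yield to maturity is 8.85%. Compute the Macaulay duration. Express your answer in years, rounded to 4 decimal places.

6.0391 years

Periodic yield y = 0.0885. Discount each cash flow and weight by its year:
  t   CF        PV=CF/(1+0.0885)^t    t·PV
  1     2,125.00     1,952.2278     1,952.2278
  2     2,125.00     1,793.5028     3,587.0057
  3     2,375.00     1,841.5279     5,524.5838
  4     2,375.00     1,691.8033     6,767.2134
  5     2,375.00     1,554.2520     7,771.2602
  6     2,375.00     1,427.8843     8,567.3057
  7    52,375.00    28,928.4392   202,499.0744
  Σ                 39,189.6375   236,668.6710
Price P = Σ PV = 39,189.6375.
Macaulay duration = Σ(t·PV) / P = 236,668.6710 / 39,189.6375 = 6.03906 years.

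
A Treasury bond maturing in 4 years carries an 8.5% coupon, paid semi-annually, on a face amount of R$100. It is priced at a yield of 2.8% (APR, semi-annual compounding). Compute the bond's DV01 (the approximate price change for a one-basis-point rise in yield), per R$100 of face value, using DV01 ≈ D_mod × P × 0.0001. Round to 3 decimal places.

R$0.042

Periodic yield y = 0.014.
  t   CF        PV=CF/(1+0.014)^t    t·PV
  1         4.25         4.1913         4.1913
  2         4.25         4.1335         8.2669
  3         4.25         4.0764        12.2292
  4         4.25         4.0201        16.0804
  5         4.25         3.9646        19.8230
  6         4.25         3.9099        23.4592
  7         4.25         3.8559        26.9911
  8       104.25        93.2765       746.2123
  Σ                    121.4281       857.2534
P = 121.4281; D_Mac = 7.05976 half-year periods = 3.52988 yrs; D_mod = 3.48114 yrs.
DV01 ≈ 3.48114 × 121.4281 × 0.0001 = 0.042271.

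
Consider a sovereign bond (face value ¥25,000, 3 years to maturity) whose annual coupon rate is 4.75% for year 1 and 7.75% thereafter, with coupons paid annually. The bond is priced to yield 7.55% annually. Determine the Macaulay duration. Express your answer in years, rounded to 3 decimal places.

2.841 years

Periodic yield y = 0.0755. Discount each cash flow and weight by its year:
  t   CF        PV=CF/(1+0.0755)^t    t·PV
  1     1,187.50     1,104.1376     1,104.1376
  2     1,937.50     1,675.0234     3,350.0468
  3    26,937.50    21,653.3972    64,960.1917
  Σ                 24,432.5583    69,414.3762
Price P = Σ PV = 24,432.5583.
Macaulay duration = Σ(t·PV) / P = 69,414.3762 / 24,432.5583 = 2.84106 years.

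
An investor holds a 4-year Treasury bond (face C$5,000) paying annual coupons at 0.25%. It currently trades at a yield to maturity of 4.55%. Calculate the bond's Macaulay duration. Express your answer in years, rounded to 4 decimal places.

3.9835 years

Periodic yield y = 0.0455. Discount each cash flow and weight by its year:
  t   CF        PV=CF/(1+0.0455)^t    t·PV
  1        12.50        11.9560        11.9560
  2        12.50        11.4357        22.8714
  3        12.50        10.9380        32.8140
  4     5,012.50     4,195.2538    16,781.0151
  Σ                  4,229.5835    16,848.6565
Price P = Σ PV = 4,229.5835.
Macaulay duration = Σ(t·PV) / P = 16,848.6565 / 4,229.5835 = 3.98353 years.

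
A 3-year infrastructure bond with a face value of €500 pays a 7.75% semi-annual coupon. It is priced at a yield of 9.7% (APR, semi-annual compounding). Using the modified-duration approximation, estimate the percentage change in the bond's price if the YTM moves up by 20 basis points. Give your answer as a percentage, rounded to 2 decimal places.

-0.52%

Periodic yield y = 0.0485. Modified duration first:
  t   CF        PV=CF/(1+0.0485)^t    t·PV
  1       19.375        18.4788        18.4788
  2       19.375        17.6240        35.2480
  3       19.375        16.8088        50.4264
  4       19.375        16.0313        64.1251
  5       19.375        15.2897        76.4486
  6      519.375       390.9043     2,345.4257
  Σ                    475.1369     2,590.1526
P = 475.1369; D_Mac = 5.45138 half-year periods = 2.72569 yrs; D_mod = 2.72569/(1+0.0485) = 2.59961 yrs.
ΔP/P ≈ -D_mod · Δy = -2.59961 × (+0.002) = -0.005199 = -0.5199%.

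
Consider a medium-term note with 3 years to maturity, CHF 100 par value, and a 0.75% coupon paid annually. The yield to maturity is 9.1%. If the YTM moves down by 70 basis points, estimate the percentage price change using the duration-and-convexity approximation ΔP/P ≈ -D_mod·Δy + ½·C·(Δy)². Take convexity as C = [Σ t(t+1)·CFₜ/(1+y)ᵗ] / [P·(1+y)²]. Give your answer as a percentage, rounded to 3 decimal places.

+1.933%

With y = 0.091:
  t   CF        PV=CF/(1+0.091)^t    t·PV        t(t+1)·PV
  1         0.75         0.6874         0.6874           1.3749
  2         0.75         0.6301         1.2602           3.7806
  3       100.75        77.5838       232.7513         931.0051
  Σ                     78.9013       234.6989         936.1606
P = 78.9013; D_Mac = 2.97459 yrs; D_mod = 2.72648 yrs; C = 9.96820.
Duration effect: -2.72648 × (-0.007) = +0.019085
Convexity effect: 0.5 × 9.96820 × (-0.007)² = +0.0002442
ΔP/P ≈ +0.019085 + 0.0002442 = +0.019330 = +1.9330%.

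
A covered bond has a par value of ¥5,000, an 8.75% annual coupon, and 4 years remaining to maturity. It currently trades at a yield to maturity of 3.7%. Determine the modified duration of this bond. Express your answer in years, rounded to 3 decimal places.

Periodic yield y = 0.037. First find Macaulay duration:
  t   CF        PV=CF/(1+0.037)^t    t·PV
  1       437.50       421.8901       421.8901
  2       437.50       406.8371       813.6742
  3       437.50       392.3212     1,176.9636
  4     5,437.50     4,702.0175    18,808.0701
  Σ                  5,923.0659    21,220.5980
P = 5,923.0659; Macaulay duration = 21,220.5980 / 5,923.0659 = 3.58271 years.
Modified duration = D_Mac / (1 + y) = 3.58271 / 1.037 = 3.45487 years.

3.455 years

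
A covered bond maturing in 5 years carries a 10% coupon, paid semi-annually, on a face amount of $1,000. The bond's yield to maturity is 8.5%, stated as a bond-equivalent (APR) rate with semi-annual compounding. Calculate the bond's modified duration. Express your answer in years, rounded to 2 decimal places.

Periodic yield y = 0.0425. First find Macaulay duration:
  t   CF        PV=CF/(1+0.0425)^t    t·PV
  1        50.00        47.9616        47.9616
  2        50.00        46.0064        92.0127
  3        50.00        44.1308       132.3924
  4        50.00        42.3317       169.3268
  5        50.00        40.6060       203.0298
  6        50.00        38.9506       233.7033
  7        50.00        37.3626       261.5385
  8        50.00        35.8395       286.7157
  9        50.00        34.3784       309.4054
  10    1,050.00       692.5142     6,925.1417
  Σ                  1,060.0817     8,661.2279
P = 1,060.0817; Macaulay duration = 8,661.2279 / 1,060.0817 = 8.17034 half-year periods = 4.08517 years.
Modified duration = D_Mac / (1 + y) = 4.08517 / 1.0425 = 3.91863 years.

3.92 years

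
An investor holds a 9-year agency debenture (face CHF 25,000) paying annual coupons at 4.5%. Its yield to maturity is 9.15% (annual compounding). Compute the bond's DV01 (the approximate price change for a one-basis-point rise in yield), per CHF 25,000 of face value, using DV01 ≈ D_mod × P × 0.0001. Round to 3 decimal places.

CHF 12.091

Periodic yield y = 0.0915.
  t   CF        PV=CF/(1+0.0915)^t    t·PV
  1     1,125.00     1,030.6917     1,030.6917
  2     1,125.00       944.2892     1,888.5785
  3     1,125.00       865.1299     2,595.3896
  4     1,125.00       792.6064     3,170.4255
  5     1,125.00       726.1625     3,630.8125
  6     1,125.00       665.2886     3,991.7316
  7     1,125.00       609.5177     4,266.6241
  8     1,125.00       558.4221     4,467.3768
  9    26,125.00    11,880.7167   106,926.4500
  Σ                 18,072.8248   131,968.0803
P = 18,072.8248; D_Mac = 7.30202 yrs; D_mod = 6.68989 yrs.
DV01 ≈ 6.68989 × 18,072.8248 × 0.0001 = 12.090525.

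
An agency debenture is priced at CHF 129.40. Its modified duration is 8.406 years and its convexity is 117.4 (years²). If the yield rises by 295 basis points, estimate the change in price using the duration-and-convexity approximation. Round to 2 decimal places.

Duration effect: -D_mod·Δy = -8.406 × (+0.0295) = -0.247977
Convexity effect: ½·C·(Δy)² = 0.5 × 117.4 × (0.0295)² = +0.051083675
ΔP/P ≈ -0.247977 + 0.051083675 = -0.196893325
ΔP ≈ 129.40 × (-0.196893325) = -25.477996255.

-CHF 25.48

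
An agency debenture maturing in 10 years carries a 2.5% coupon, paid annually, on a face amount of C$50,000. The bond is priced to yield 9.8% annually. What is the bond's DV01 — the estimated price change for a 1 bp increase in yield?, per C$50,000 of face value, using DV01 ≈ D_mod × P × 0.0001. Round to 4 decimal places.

C$21.2233

Periodic yield y = 0.098.
  t   CF        PV=CF/(1+0.098)^t    t·PV
  1     1,250.00     1,138.4335     1,138.4335
  2     1,250.00     1,036.8247     2,073.6494
  3     1,250.00       944.2848     2,832.8544
  4     1,250.00       860.0044     3,440.0174
  5     1,250.00       783.2462     3,916.2311
  6     1,250.00       713.3390     4,280.0340
  7     1,250.00       649.6712     4,547.6986
  8     1,250.00       591.6860     4,733.4880
  9     1,250.00       538.8761     4,849.8852
  10   51,250.00    20,121.9687   201,219.6868
  Σ                 27,378.3346   233,031.9784
P = 27,378.3346; D_Mac = 8.51155 yrs; D_mod = 7.75186 yrs.
DV01 ≈ 7.75186 × 27,378.3346 × 0.0001 = 21.223313.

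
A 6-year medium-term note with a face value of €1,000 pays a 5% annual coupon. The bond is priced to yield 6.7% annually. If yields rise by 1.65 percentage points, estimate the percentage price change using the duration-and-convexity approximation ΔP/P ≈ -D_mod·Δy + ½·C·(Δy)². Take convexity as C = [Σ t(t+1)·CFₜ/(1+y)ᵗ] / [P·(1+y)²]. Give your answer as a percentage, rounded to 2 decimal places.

With y = 0.067:
  t   CF        PV=CF/(1+0.067)^t    t·PV        t(t+1)·PV
  1        50.00        46.8604        46.8604          93.7207
  2        50.00        43.9179        87.8357         263.5072
  3        50.00        41.1601       123.4804         493.9216
  4        50.00        38.5756       154.3023         771.5114
  5        50.00        36.1533       180.7665       1,084.5989
  6     1,050.00       711.5457     4,269.2740      29,884.9183
  Σ                    918.2129     4,862.5193      32,592.1780
P = 918.2129; D_Mac = 5.29563 yrs; D_mod = 4.96311 yrs; C = 31.17749.
Duration effect: -4.96311 × (+0.0165) = -0.081891
Convexity effect: 0.5 × 31.17749 × (0.0165)² = +0.0042440
ΔP/P ≈ -0.081891 + 0.0042440 = -0.077647 = -7.7647%.

-7.76%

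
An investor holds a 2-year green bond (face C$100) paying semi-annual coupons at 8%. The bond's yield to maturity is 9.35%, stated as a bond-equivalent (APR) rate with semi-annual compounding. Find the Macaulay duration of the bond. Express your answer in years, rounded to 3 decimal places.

Periodic yield y = 0.04675. Discount each cash flow and weight by its period:
  t   CF        PV=CF/(1+0.04675)^t    t·PV
  1         4.00         3.8214         3.8214
  2         4.00         3.6507         7.3014
  3         4.00         3.4876        10.4629
  4       104.00        86.6286       346.5145
  Σ                     97.5883       368.1002
Price P = Σ PV = 97.5883.
Macaulay duration = Σ(t·PV) / P = 368.1002 / 97.5883 = 3.77197 half-year periods.
In years: 3.77197 / 2 = 1.88599 years.

1.886 years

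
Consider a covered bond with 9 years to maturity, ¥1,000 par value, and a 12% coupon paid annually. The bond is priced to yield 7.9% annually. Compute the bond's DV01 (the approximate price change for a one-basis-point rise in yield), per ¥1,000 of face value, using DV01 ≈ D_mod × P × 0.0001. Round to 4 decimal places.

¥0.7345

Periodic yield y = 0.079.
  t   CF        PV=CF/(1+0.079)^t    t·PV
  1       120.00       111.2141       111.2141
  2       120.00       103.0714       206.1429
  3       120.00        95.5250       286.5749
  4       120.00        88.5310       354.1241
  5       120.00        82.0491       410.2457
  6       120.00        76.0418       456.2510
  7       120.00        70.4744       493.3205
  8       120.00        65.3145       522.5161
  9     1,120.00       564.9695     5,084.7257
  Σ                  1,257.1909     7,925.1150
P = 1,257.1909; D_Mac = 6.30383 yrs; D_mod = 5.84229 yrs.
DV01 ≈ 5.84229 × 1,257.1909 × 0.0001 = 0.734487.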